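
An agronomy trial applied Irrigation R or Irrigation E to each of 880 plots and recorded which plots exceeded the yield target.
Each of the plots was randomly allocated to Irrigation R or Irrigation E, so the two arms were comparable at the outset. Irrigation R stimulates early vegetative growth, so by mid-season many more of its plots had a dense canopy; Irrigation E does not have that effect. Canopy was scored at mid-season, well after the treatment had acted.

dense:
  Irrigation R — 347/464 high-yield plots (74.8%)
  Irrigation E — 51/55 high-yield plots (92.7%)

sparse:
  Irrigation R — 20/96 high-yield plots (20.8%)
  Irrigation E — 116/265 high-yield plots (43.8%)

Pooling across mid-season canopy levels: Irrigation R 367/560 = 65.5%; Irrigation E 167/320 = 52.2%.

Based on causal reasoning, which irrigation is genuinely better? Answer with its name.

Irrigation R

Mid-season canopy lies on the pathway irrigation → mid-season canopy → outcome, so adjusting for it blocks the indirect effect. For the total causal effect of irrigation, use the unadjusted pooled rates.
Pooled: Irrigation R 65.5% vs Irrigation E 52.2%; Irrigation R is higher overall.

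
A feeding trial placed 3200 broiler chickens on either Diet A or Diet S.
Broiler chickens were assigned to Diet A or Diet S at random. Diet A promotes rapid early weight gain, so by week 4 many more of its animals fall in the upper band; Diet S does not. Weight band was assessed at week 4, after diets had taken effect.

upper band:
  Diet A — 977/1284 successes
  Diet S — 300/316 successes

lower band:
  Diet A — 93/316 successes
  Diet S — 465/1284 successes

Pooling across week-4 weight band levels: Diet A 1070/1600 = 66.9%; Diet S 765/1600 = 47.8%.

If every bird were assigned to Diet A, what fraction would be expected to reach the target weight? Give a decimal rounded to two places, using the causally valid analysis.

Within every week-4 weight band level Diet S has the higher rate, yet pooled Diet A does — Simpson's reversal.
Week-4 weight band is recorded after the diet and is itself shifted by it — it sits on the causal path from diet to outcome. Conditioning on a mediator would strip out part of the effect we want; the pooled comparison gives the total causal effect.
So P(outcome | do(Diet A)) is just the pooled rate for Diet A: 1070/1600 = 0.669.

0.67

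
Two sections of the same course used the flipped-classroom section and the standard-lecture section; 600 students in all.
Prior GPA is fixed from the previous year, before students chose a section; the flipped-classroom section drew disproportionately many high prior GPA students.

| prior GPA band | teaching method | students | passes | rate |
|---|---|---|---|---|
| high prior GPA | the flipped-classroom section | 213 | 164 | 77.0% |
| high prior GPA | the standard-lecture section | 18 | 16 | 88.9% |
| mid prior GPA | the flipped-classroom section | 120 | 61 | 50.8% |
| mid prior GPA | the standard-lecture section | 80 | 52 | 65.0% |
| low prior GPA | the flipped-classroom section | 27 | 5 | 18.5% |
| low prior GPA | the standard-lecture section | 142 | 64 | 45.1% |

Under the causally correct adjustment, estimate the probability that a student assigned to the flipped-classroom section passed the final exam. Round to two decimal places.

0.52

The prior GPA band-specific comparison favours the standard-lecture section throughout, but the pooled figures favour the flipped-classroom section. The question is whether to condition on prior GPA band.
Since prior GPA band is a pre-existing factor (not a product of the teaching method) and it affects the outcome on its own, it is a confounder. The stratified rates, not the pooled rate, identify the causal effect.
Standardising the flipped-classroom section to the population prior GPA band mix: 0.385·164/213 + 0.333·61/120 + 0.282·5/27 = 0.518.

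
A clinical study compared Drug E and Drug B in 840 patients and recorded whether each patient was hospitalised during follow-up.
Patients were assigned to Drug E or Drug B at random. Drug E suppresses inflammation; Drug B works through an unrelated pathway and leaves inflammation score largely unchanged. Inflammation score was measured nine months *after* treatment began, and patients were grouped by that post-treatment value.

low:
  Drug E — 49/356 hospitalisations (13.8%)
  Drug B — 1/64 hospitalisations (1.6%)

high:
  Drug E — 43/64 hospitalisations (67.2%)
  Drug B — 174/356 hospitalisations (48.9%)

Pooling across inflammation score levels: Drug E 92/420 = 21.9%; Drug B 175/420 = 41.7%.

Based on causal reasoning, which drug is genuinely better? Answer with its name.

Drug E

Inflammation score lies on the pathway drug → inflammation score → outcome, so adjusting for it blocks the indirect effect. For the total causal effect of drug, use the unadjusted pooled rates.
Pooled: Drug E 21.9% vs Drug B 41.7%; Drug E is lower overall.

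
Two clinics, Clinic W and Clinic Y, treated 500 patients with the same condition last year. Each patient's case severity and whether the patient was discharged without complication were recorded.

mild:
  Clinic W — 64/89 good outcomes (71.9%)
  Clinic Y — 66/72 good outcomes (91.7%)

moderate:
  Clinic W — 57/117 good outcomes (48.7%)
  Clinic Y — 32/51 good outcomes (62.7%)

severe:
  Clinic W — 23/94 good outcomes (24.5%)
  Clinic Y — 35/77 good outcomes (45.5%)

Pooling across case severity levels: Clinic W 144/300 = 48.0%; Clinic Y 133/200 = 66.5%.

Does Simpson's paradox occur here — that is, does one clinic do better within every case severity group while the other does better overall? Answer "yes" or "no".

no

Within each case severity level (mild 71.9% vs 91.7%; moderate 48.7% vs 62.7%; severe 24.5% vs 45.5%), Clinic Y has the higher rate every time. Pooled: 48.0% vs 66.5% — Clinic Y has the higher rate overall. They agree.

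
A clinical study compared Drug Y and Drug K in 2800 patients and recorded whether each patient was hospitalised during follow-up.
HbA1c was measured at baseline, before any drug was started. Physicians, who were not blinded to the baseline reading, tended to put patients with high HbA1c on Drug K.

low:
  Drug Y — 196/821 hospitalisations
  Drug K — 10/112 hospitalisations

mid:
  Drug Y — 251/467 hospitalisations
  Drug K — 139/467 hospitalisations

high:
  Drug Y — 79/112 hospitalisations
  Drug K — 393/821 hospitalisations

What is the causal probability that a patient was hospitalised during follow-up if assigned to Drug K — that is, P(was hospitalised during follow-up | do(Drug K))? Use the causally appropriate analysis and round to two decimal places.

The imbalance in HbA1c arose from how patients were allocated, not from anything the drug did; and HbA1c independently affects the outcome. The pooled gap is confounded — condition on HbA1c.
Standardising Drug K to the population HbA1c mix: 0.333·10/112 + 0.334·139/467 + 0.333·393/821 = 0.289.

0.29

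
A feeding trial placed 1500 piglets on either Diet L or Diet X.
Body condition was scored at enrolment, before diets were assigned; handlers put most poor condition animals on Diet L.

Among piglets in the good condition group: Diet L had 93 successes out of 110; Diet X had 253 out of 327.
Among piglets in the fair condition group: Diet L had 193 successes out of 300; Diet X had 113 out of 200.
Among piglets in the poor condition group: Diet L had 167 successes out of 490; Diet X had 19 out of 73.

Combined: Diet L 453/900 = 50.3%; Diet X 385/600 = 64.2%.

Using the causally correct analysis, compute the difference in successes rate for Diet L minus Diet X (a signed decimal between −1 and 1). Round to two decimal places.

+0.08

Since starting body condition is a pre-existing factor (not a product of the diet) and it affects the outcome on its own, it is a confounder. The stratified rates, not the pooled rate, identify the causal effect.
Adjusting over the population distribution of starting body condition: 0.291·(0.845−0.774) + 0.333·(0.643−0.565) + 0.375·(0.341−0.260) = +0.077.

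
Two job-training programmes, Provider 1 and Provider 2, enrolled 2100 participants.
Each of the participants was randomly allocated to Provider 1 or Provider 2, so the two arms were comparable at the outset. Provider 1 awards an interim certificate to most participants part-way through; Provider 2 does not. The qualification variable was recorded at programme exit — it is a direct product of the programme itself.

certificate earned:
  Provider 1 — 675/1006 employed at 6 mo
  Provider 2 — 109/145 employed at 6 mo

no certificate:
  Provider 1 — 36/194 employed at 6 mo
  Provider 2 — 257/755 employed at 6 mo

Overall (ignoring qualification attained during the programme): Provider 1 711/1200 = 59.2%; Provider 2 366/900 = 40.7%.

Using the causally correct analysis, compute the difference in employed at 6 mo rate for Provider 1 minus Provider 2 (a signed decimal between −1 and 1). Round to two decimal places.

The distribution of qualification attained during the programme is itself part of what the programme does — it is an intermediate outcome. Holding it fixed would remove that part of the effect; the total effect is the pooled difference.
The causal difference is the pooled difference: 0.593 − 0.407 = +0.186.

+0.19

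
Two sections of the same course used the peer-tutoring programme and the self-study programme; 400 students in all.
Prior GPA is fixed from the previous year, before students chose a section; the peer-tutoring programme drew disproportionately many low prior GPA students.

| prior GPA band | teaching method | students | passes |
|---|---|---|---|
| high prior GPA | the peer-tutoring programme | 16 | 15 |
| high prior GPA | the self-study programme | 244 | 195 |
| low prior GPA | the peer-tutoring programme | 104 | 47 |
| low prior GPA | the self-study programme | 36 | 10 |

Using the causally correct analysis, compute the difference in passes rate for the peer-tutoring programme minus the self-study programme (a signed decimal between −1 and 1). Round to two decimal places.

+0.15

Nothing the teaching method does changes prior GPA band; the imbalance is an allocation artefact. With prior GPA band also predicting the outcome, the pooled figure is confounded, and the within-stratum comparison is the causal one.
Adjusting over the population distribution of prior GPA band: 0.650·(0.938−0.799) + 0.350·(0.452−0.278) = +0.151.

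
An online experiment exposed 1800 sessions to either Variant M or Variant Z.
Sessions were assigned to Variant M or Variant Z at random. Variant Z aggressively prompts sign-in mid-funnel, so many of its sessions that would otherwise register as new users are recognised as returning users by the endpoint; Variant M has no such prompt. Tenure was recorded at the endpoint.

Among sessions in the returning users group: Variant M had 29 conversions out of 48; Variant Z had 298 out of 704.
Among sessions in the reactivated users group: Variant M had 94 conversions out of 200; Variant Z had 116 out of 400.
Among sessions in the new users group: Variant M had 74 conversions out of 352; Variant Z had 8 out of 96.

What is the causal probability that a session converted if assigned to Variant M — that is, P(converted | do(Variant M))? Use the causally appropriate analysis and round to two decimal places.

0.33

The user tenure-specific comparison favours Variant M throughout, but the pooled figures favour Variant Z. The question is whether to condition on user tenure.
User tenure is downstream of the variant. One should not condition on a consequence of treatment, so the overall rates are the right comparison.
So P(outcome | do(Variant M)) is just the pooled rate for Variant M: 197/600 = 0.328.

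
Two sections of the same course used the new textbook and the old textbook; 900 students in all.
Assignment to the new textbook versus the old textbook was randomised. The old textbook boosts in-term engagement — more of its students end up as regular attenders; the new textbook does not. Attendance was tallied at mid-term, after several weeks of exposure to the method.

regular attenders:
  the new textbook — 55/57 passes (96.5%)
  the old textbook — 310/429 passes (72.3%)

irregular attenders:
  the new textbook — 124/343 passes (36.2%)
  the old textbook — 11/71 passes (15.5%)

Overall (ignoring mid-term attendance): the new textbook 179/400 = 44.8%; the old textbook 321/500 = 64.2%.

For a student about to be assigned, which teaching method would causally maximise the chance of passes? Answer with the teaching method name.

the old textbook

Mid-term attendance is downstream of the teaching method. One should not condition on a consequence of treatment, so the overall rates are the right comparison.
Pooled: the new textbook 44.8% vs the old textbook 64.2%; the old textbook is higher overall.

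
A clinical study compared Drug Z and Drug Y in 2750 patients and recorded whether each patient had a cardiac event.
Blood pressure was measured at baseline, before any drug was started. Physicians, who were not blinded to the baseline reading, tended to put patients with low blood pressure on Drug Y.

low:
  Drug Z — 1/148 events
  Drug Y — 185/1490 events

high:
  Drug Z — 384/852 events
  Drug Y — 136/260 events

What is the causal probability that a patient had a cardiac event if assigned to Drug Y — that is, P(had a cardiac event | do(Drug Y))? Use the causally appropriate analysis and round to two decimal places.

Drug Z is lower inside every blood pressure stratum but Drug Y is lower in aggregate. Whether to stratify depends on how blood pressure relates to the drug.
Blood pressure differs across drugs for reasons unrelated to any effect of the drug itself, and it separately predicts the outcome — a classic confounder. We must compare within blood pressure levels.
Standardising Drug Y to the population blood pressure mix: 0.596·185/1490 + 0.404·136/260 = 0.285.

0.29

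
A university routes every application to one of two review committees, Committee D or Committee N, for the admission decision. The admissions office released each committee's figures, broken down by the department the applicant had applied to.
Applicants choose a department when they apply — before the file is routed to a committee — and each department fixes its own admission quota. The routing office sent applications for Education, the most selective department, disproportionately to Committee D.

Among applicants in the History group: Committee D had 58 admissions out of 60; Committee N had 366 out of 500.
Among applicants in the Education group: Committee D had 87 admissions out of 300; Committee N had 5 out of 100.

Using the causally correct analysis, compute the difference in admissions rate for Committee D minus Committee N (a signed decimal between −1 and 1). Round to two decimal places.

+0.24

Department satisfies the back-door criterion: it is not a descendant of the review committee, and it blocks the spurious path from review committee to outcome. Adjusting for it (i.e., using the within-department rates) gives the causal effect.
Adjusting over the population distribution of department: 0.583·(0.967−0.732) + 0.417·(0.290−0.050) = +0.237.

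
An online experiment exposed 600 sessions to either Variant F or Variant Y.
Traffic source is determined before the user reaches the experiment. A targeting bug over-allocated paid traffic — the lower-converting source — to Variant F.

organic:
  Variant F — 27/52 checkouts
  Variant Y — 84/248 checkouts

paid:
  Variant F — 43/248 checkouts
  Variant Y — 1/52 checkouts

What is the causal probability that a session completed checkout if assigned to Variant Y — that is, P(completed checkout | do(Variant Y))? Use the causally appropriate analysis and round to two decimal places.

0.18

Nothing the variant does changes traffic source; the imbalance is an allocation artefact. With traffic source also predicting the outcome, the pooled figure is confounded, and the within-stratum comparison is the causal one.
Standardising Variant Y to the population traffic source mix: 0.500·84/248 + 0.500·1/52 = 0.179.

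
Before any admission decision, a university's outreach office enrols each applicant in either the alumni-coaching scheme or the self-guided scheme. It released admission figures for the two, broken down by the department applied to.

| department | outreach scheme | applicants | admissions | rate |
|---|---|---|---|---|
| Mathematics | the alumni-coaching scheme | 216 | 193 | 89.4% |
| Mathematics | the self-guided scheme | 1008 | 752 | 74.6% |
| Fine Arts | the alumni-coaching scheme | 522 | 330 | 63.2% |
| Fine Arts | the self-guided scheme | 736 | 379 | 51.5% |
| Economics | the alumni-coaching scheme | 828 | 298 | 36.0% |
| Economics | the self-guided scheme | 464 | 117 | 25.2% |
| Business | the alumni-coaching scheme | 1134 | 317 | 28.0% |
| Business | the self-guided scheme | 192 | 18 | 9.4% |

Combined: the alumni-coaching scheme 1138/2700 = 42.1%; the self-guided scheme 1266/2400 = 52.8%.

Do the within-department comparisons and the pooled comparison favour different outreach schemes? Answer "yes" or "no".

yes

Within each department level (Mathematics 89.4% vs 74.6%; Fine Arts 63.2% vs 51.5%; Economics 36.0% vs 25.2%; Business 28.0% vs 9.4%), the alumni-coaching scheme has the higher rate every time. Pooled: 42.1% vs 52.8% — the self-guided scheme has the higher rate overall. The two comparisons disagree.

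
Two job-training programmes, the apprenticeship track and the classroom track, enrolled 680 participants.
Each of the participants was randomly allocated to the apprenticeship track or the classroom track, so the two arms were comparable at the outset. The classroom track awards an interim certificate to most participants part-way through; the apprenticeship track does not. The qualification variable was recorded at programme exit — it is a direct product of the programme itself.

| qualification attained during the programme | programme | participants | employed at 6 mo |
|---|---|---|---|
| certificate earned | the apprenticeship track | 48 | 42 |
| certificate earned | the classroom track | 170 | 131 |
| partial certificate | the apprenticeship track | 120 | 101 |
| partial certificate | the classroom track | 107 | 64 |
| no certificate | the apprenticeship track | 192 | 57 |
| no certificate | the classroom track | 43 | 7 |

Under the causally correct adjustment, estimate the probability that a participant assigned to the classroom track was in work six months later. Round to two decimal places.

0.63

The distribution of qualification attained during the programme is itself part of what the programme does — it is an intermediate outcome. Holding it fixed would remove that part of the effect; the total effect is the pooled difference.
So P(outcome | do(the classroom track)) is just the pooled rate for the classroom track: 202/320 = 0.631.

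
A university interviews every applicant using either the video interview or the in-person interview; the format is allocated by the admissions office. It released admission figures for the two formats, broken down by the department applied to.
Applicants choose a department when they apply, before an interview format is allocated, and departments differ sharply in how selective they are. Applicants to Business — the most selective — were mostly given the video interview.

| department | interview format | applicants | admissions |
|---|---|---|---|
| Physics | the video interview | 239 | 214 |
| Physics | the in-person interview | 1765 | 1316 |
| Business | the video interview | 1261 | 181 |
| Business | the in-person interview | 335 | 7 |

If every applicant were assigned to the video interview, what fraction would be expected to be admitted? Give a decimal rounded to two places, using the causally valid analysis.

0.56

Within every department level the video interview has the higher rate, yet pooled the in-person interview does — Simpson's reversal.
Nothing the interview format does changes department; the imbalance is an allocation artefact. With department also predicting the outcome, the pooled figure is confounded, and the within-stratum comparison is the causal one.
Standardising the video interview to the population department mix: 0.557·214/239 + 0.443·181/1261 = 0.562.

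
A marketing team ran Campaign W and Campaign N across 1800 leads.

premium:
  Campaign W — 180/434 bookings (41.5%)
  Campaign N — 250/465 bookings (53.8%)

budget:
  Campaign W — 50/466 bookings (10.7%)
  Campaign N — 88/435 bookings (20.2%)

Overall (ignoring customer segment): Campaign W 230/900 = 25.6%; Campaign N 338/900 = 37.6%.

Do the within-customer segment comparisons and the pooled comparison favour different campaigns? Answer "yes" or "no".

no

Within each customer segment level (premium 41.5% vs 53.8%; budget 10.7% vs 20.2%), Campaign N has the higher rate every time. Pooled: 25.6% vs 37.6% — Campaign N has the higher rate overall. They agree.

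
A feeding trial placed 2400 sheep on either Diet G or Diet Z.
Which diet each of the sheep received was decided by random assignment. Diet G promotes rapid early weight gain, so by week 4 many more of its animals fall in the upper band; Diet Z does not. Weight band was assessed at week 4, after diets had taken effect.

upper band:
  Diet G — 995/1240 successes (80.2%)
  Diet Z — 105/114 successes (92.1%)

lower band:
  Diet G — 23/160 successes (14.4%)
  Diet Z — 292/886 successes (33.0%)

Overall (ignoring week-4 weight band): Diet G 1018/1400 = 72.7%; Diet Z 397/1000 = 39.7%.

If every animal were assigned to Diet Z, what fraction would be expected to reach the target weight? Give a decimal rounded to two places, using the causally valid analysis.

0.40

The stratified and pooled comparisons disagree (Diet Z wins within each week-4 weight band; Diet G wins overall), so the answer turns on the causal role of week-4 weight band.
Week-4 weight band lies on the pathway diet → week-4 weight band → outcome, so adjusting for it blocks the indirect effect. For the total causal effect of diet, use the unadjusted pooled rates.
So P(outcome | do(Diet Z)) is just the pooled rate for Diet Z: 397/1000 = 0.397.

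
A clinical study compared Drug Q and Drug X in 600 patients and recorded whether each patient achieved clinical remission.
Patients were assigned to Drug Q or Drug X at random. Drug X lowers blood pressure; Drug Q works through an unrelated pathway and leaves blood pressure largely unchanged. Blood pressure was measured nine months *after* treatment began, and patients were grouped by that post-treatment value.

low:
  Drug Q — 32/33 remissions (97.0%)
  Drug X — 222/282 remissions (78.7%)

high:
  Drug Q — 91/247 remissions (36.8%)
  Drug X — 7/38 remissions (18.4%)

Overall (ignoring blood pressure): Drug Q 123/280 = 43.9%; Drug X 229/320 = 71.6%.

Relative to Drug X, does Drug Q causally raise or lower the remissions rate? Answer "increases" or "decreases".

The distribution of blood pressure is itself part of what the drug does — it is an intermediate outcome. Holding it fixed would remove that part of the effect; the total effect is the pooled difference.
Pooled: Drug Q 43.9% vs Drug X 71.6%; Drug X is higher overall.

decreases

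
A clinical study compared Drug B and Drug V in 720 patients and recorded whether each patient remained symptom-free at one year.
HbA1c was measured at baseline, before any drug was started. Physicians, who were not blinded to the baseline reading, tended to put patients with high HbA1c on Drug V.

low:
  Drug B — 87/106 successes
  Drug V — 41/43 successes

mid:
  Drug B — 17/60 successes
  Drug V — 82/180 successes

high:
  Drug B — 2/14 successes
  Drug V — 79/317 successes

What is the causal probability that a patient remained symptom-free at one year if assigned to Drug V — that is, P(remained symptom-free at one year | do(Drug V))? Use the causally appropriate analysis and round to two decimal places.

0.46

Within every HbA1c level Drug V has the higher rate, yet pooled Drug B does — Simpson's reversal.
Here HbA1c is a common cause — it drives both which drug a case falls under and the outcome. The crude comparison mixes populations; the stratum-specific rates are the causally relevant ones.
Standardising Drug V to the population HbA1c mix: 0.207·41/43 + 0.333·82/180 + 0.460·79/317 = 0.464.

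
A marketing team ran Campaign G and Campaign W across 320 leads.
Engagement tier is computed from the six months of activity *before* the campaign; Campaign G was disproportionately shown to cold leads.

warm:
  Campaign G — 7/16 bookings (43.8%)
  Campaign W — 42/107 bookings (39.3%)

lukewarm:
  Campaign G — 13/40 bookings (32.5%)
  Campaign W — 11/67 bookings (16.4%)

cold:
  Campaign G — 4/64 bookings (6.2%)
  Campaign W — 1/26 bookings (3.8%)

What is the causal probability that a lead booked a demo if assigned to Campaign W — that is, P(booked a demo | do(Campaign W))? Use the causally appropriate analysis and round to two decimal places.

0.22

Nothing the campaign does changes engagement tier; the imbalance is an allocation artefact. With engagement tier also predicting the outcome, the pooled figure is confounded, and the within-stratum comparison is the causal one.
Standardising Campaign W to the population engagement tier mix: 0.384·42/107 + 0.334·11/67 + 0.281·1/26 = 0.217.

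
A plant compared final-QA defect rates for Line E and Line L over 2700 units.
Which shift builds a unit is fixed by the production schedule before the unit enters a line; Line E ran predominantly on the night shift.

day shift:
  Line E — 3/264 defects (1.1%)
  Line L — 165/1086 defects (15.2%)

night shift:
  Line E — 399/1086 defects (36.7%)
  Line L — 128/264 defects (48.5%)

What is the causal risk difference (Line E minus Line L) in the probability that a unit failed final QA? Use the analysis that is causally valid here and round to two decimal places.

The stratified and pooled comparisons disagree (Line E wins within each shift; Line L wins overall), so the answer turns on the causal role of shift.
Since shift is a pre-existing factor (not a product of the line) and it affects the outcome on its own, it is a confounder. The stratified rates, not the pooled rate, identify the causal effect.
Adjusting over the population distribution of shift: 0.500·(0.011−0.152) + 0.500·(0.367−0.485) = -0.129.

-0.13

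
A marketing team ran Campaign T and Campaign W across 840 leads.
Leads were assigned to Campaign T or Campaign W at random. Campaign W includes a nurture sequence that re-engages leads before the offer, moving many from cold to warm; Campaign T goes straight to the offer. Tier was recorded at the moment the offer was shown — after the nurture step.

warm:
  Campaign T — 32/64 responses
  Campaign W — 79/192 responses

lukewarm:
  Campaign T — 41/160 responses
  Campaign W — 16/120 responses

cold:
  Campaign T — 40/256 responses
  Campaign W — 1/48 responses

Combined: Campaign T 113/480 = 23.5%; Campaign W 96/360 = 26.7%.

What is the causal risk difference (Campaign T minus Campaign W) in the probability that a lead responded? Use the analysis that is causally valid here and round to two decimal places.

The distribution of engagement tier is itself part of what the campaign does — it is an intermediate outcome. Holding it fixed would remove that part of the effect; the total effect is the pooled difference.
The causal difference is the pooled difference: 0.235 − 0.267 = -0.031.

-0.03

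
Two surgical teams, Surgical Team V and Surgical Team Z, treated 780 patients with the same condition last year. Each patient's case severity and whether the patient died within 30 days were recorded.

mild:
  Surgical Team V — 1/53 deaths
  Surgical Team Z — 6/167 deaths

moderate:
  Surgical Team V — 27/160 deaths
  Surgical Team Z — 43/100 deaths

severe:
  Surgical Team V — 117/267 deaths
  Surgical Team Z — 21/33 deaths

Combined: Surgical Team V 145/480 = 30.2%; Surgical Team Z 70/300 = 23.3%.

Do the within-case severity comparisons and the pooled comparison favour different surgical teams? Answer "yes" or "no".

Within each case severity level (mild 1.9% vs 3.6%; moderate 16.9% vs 43.0%; severe 43.8% vs 63.6%), Surgical Team V has the lower rate every time. Pooled: 30.2% vs 23.3% — Surgical Team Z has the lower rate overall. The two comparisons disagree.

yes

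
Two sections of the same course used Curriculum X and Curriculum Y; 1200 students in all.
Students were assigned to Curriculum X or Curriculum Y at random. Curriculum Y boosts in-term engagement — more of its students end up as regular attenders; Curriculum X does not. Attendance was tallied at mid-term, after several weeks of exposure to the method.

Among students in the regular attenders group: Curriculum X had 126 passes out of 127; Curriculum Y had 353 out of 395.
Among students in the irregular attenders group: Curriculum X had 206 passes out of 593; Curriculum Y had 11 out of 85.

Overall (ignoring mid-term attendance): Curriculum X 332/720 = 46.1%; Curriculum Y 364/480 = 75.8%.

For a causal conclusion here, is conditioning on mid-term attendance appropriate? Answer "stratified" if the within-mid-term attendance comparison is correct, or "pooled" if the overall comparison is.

pooled

Mid-term attendance lies on the pathway teaching method → mid-term attendance → outcome, so adjusting for it blocks the indirect effect. For the total causal effect of teaching method, use the unadjusted pooled rates.
Pooled: Curriculum X 46.1% vs Curriculum Y 75.8%; Curriculum Y is higher overall.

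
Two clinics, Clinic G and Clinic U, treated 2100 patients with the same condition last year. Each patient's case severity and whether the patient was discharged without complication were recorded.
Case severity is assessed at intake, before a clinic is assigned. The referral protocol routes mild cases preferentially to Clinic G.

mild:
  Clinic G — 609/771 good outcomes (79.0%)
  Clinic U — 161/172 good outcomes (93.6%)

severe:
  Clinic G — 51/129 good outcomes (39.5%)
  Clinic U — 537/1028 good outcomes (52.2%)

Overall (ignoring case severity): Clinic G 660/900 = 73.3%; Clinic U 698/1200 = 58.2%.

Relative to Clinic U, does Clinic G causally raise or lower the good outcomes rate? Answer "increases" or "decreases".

Since case severity is a pre-existing factor (not a product of the clinic) and it affects the outcome on its own, it is a confounder. The stratified rates, not the pooled rate, identify the causal effect.
Within each level — mild: 79.0% vs 93.6%; severe: 39.5% vs 52.2% — Clinic U is higher every time.

decreases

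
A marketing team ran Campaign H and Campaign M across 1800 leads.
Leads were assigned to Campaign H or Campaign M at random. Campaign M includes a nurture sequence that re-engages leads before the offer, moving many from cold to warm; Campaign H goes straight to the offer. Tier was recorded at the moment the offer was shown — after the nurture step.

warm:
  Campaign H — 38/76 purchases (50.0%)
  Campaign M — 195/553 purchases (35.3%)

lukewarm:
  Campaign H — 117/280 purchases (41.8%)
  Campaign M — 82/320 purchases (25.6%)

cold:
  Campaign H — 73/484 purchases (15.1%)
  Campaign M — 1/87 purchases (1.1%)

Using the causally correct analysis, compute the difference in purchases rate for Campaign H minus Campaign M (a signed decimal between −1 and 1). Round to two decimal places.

Within every engagement tier level Campaign H has the higher rate, yet pooled Campaign M does — Simpson's reversal.
Engagement tier here is a post-treatment variable shaped by the campaign; conditioning on it would introduce bias rather than remove it. The overall comparison is the causal one.
The causal difference is the pooled difference: 0.271 − 0.290 = -0.018.

-0.02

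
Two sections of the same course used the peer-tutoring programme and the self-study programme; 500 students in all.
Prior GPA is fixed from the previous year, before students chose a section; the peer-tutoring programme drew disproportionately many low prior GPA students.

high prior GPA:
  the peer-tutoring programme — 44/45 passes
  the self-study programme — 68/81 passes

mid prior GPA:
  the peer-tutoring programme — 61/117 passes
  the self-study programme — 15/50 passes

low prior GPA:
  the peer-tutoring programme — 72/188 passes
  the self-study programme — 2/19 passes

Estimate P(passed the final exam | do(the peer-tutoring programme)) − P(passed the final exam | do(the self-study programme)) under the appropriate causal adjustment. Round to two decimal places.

Since prior GPA band is a pre-existing factor (not a product of the teaching method) and it affects the outcome on its own, it is a confounder. The stratified rates, not the pooled rate, identify the causal effect.
Adjusting over the population distribution of prior GPA band: 0.252·(0.978−0.840) + 0.334·(0.521−0.300) + 0.414·(0.383−0.105) = +0.224.

+0.22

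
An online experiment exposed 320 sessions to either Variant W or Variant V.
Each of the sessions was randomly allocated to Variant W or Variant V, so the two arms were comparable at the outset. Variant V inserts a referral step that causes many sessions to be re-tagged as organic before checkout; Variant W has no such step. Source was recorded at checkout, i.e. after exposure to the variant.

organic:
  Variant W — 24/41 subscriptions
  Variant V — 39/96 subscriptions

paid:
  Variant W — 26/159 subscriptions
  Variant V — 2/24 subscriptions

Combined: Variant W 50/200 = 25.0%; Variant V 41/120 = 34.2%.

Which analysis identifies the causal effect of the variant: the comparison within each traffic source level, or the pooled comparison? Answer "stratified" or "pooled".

pooled

Traffic source is downstream of the variant. One should not condition on a consequence of treatment, so the overall rates are the right comparison.
Pooled: Variant W 25.0% vs Variant V 34.2%; Variant V is higher overall.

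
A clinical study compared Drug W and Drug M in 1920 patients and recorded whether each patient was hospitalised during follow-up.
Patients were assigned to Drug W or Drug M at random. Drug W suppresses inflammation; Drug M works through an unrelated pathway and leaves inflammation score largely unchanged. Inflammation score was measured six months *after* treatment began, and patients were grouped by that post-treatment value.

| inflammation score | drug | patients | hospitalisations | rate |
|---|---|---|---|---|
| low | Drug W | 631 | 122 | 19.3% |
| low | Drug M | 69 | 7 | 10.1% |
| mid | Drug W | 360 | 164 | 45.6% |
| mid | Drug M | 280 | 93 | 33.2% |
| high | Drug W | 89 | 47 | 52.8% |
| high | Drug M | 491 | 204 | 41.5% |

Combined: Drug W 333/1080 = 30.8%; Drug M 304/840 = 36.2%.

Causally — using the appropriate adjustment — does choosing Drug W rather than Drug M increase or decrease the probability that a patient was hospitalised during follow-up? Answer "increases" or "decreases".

The inflammation score-specific comparison favours Drug M throughout, but the pooled figures favour Drug W. The question is whether to condition on inflammation score.
Inflammation score is recorded after the drug and is itself shifted by it — it sits on the causal path from drug to outcome. Conditioning on a mediator would strip out part of the effect we want; the pooled comparison gives the total causal effect.
Pooled: Drug W 30.8% vs Drug M 36.2%; Drug W is lower overall.

decreases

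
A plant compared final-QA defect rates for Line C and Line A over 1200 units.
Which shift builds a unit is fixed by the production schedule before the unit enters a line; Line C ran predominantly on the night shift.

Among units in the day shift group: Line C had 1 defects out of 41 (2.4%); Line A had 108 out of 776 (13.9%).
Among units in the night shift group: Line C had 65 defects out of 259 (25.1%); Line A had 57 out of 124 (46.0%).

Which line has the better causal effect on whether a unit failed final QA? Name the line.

Line C is lower inside every shift stratum but Line A is lower in aggregate. Whether to stratify depends on how shift relates to the line.
Since shift is a pre-existing factor (not a product of the line) and it affects the outcome on its own, it is a confounder. The stratified rates, not the pooled rate, identify the causal effect.
Within each level — day shift: 2.4% vs 13.9%; night shift: 25.1% vs 46.0% — Line C is lower every time.

Line C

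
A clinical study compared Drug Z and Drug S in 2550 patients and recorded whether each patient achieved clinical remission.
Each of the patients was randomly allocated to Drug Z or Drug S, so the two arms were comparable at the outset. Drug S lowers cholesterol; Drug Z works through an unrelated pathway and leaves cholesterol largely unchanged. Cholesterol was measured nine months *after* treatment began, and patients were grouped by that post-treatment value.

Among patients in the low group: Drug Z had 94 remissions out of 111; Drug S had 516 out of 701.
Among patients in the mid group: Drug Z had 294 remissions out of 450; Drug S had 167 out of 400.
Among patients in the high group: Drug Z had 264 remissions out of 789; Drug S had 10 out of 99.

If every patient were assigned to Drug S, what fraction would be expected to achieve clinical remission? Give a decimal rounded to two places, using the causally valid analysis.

Cholesterol here is a post-treatment variable shaped by the drug; conditioning on it would introduce bias rather than remove it. The overall comparison is the causal one.
So P(outcome | do(Drug S)) is just the pooled rate for Drug S: 693/1200 = 0.578.

0.58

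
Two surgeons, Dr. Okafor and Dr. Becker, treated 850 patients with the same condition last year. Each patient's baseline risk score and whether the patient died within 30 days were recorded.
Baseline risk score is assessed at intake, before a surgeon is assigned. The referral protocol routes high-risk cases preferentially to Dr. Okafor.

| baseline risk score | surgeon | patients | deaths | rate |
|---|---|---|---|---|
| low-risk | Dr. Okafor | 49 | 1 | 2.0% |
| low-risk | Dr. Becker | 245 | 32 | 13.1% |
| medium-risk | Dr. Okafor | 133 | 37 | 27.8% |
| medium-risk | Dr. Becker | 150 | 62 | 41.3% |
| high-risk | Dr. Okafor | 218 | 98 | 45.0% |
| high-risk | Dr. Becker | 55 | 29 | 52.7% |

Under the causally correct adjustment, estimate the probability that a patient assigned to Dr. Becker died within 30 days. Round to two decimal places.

0.35

Dr. Okafor is lower inside every baseline risk score stratum but Dr. Becker is lower in aggregate. Whether to stratify depends on how baseline risk score relates to the surgeon.
Baseline risk score is set before the surgeon has any effect — it is not caused by the surgeon — and it independently drives the outcome. That makes it a confounder, so the causal comparison is within baseline risk score levels.
Standardising Dr. Becker to the population baseline risk score mix: 0.346·32/245 + 0.333·62/150 + 0.321·29/55 = 0.352.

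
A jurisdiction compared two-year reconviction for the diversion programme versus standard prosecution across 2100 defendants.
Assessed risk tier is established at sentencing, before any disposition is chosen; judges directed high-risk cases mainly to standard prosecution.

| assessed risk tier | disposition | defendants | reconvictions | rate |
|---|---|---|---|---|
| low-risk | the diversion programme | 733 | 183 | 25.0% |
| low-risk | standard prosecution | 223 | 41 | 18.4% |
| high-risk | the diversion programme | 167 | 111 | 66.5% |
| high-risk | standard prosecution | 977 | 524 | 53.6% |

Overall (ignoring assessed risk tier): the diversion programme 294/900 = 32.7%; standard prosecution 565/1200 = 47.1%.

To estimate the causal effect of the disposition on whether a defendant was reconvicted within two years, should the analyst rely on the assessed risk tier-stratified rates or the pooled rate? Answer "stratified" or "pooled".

Assessed risk tier is set before the disposition has any effect — it is not caused by the disposition — and it independently drives the outcome. That makes it a confounder, so the causal comparison is within assessed risk tier levels.
Within each level — low-risk: 25.0% vs 18.4%; high-risk: 66.5% vs 53.6% — standard prosecution is lower every time.

stratified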